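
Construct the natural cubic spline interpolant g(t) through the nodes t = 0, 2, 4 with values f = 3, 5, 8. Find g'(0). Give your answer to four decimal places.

Let M_i = g''(x_i). Step sizes h_i = 2, 2; slopes of the chords Δ_i = (y_(i+1) - y_i)/h_i = 1, 3/2.
  2·M_0 + 8·M_1 + 2·M_2 = 6(Δ_1 - Δ_0) = 3
Natural end conditions: M_0 = M_2 = 0.
Hence M_0 = 0, M_1 = 3/8, M_2 = 0.
On [0, 2], g'(t) = b_0 + 2c_0·t + 3d_0·t² with b_0 = Δ_0 - h_0(2M_0 + M_1)/6 = 7/8, c_0 = M_0/2 = 0, d_0 = (M_1 - M_0)/(6h_0) = 1/32. So g'(0) = 7/8.

0.8750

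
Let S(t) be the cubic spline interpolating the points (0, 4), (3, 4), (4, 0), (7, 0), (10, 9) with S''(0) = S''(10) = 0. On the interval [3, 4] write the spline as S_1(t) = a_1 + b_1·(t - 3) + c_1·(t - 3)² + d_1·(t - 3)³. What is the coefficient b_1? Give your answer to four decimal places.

-3.3947

With M_i denoting the second derivative at x_i, h_i = 3, 1, 3, 3, and Δ_i = (y_(i+1) − y_i)/h_i = 0, -4, 0, 3:
  3·M_0 + 8·M_1 + 1·M_2 = 6(Δ_1 - Δ_0) = -24
  1·M_1 + 8·M_2 + 3·M_3 = 6(Δ_2 - Δ_1) = 24
  3·M_2 + 12·M_3 + 3·M_4 = 6(Δ_3 - Δ_2) = 18
Natural end conditions: M_0 = M_4 = 0.
Solving the tridiagonal system: M_0 = 0, M_1 = -129/38, M_2 = 60/19, M_3 = 27/38, M_4 = 0.
On [3, 4], with S_1(t) = a_1 + b_1·(t - 3) + c_1·(t - 3)² + d_1·(t - 3)³: c_1 = M_1/2 = -129/76, d_1 = (M_2 - M_1)/(6h_1) = 83/76, b_1 = Δ_1 - h_1(2M_1 + M_2)/6 = -129/38.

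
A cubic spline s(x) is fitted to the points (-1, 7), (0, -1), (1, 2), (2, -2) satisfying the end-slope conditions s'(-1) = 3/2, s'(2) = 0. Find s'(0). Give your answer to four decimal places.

-4.2000

Write M_i for s''(x_i). With h_i = 1, 1, 1 and divided differences Δ_i = -8, 3, -4, the continuity of s' gives the tridiagonal system
  1·M_0 + 4·M_1 + 1·M_2 = 6(Δ_1 - Δ_0) = 66
  1·M_1 + 4·M_2 + 1·M_3 = 6(Δ_2 - Δ_1) = -42
Clamped end conditions give two more equations: 2h_0·M_0 + h_0·M_1 = 6(Δ_0 - s'(-1)) = -57 and h_2·M_2 + 2h_2·M_3 = 6(s'(2) - Δ_2) = 24.
Solving: M_0 = -228/5, M_1 = 171/5, M_2 = -126/5, M_3 = 123/5.
On [0, 1], s'(x) = b_1 + 2c_1·x + 3d_1·x² with b_1 = Δ_1 - h_1(2M_1 + M_2)/6 = -21/5, c_1 = M_1/2 = 171/10, d_1 = (M_2 - M_1)/(6h_1) = -99/10. So s'(0) = -21/5.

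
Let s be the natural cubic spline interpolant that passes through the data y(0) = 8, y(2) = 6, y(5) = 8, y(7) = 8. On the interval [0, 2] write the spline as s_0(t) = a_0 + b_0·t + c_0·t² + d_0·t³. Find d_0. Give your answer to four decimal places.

0.1026

Let m_i = s''(x_i). Step sizes h_i = 2, 3, 2; slopes of the chords Δ_i = (y_(i+1) - y_i)/h_i = -1, 2/3, 0.
  2·m_0 + 10·m_1 + 3·m_2 = 6(Δ_1 - Δ_0) = 10
  3·m_1 + 10·m_2 + 2·m_3 = 6(Δ_2 - Δ_1) = -4
Natural end conditions: m_0 = m_3 = 0.
Solving: m_0 = 0, m_1 = 16/13, m_2 = -10/13, m_3 = 0.
On [0, 2], with s_0(t) = a_0 + b_0·t + c_0·t² + d_0·t³: c_0 = m_0/2 = 0, d_0 = (m_1 - m_0)/(6h_0) = 4/39, b_0 = Δ_0 - h_0(2m_0 + m_1)/6 = -55/39.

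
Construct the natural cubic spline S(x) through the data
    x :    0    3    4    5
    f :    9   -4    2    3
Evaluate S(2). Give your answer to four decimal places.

Put σ_i = S'' at the i-th knot. Here h = (3, 1, 1) and Δ = (-13/3, 6, 1), so the interior equations h_(i-1)·σ_(i-1) + 2(h_(i-1)+h_i)·σ_i + h_i·σ_(i+1) = 6(Δ_i − Δ_(i-1)) read
  3·σ_0 + 8·σ_1 + 1·σ_2 = 6(Δ_1 - Δ_0) = 62
  1·σ_1 + 4·σ_2 + 1·σ_3 = 6(Δ_2 - Δ_1) = -30
Natural end conditions: σ_0 = σ_3 = 0.
Forward elimination and back-substitution give σ_0 = 0, σ_1 = 278/31, σ_2 = -302/31, σ_3 = 0.
On [0, 3], S(x) = 9 - 820/93·x + 0·x² + 139/279·x³.
With x = 2: S(2) = -1297/279.

-4.6487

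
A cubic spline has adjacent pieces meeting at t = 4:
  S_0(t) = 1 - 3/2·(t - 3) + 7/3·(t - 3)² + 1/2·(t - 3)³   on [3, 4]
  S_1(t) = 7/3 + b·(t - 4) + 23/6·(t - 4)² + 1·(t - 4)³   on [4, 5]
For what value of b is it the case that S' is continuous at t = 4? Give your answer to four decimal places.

S_0'(t) = -3/2 + 14/3·(t - 3) + 3/2·(t - 3)², so S_0'(4) = 14/3. On the right, S_1'(4) = b, so b = 14/3.

4.6667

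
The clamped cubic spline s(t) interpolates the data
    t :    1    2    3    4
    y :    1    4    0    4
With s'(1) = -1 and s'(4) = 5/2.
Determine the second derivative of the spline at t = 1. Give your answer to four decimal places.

22.7333

Put M_i = s'' at the i-th knot. Here h = (1, 1, 1) and Δ = (3, -4, 4), so the interior equations h_(i-1)·M_(i-1) + 2(h_(i-1)+h_i)·M_i + h_i·M_(i+1) = 6(Δ_i − Δ_(i-1)) read
  1·M_0 + 4·M_1 + 1·M_2 = 6(Δ_1 - Δ_0) = -42
  1·M_1 + 4·M_2 + 1·M_3 = 6(Δ_2 - Δ_1) = 48
Clamped end conditions give two more equations: 2h_0·M_0 + h_0·M_1 = 6(Δ_0 - s'(1)) = 24 and h_2·M_2 + 2h_2·M_3 = 6(s'(4) - Δ_2) = -9.
Solving the tridiagonal system: M_0 = 341/15, M_1 = -322/15, M_2 = 317/15, M_3 = -226/15.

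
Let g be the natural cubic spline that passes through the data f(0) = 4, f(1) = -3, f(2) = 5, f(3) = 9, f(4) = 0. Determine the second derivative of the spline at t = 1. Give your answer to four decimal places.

24.4286

Write M_i for g''(x_i). With h_i = 1, 1, 1, 1 and divided differences Δ_i = -7, 8, 4, -9, the continuity of g' gives the tridiagonal system
  1·M_0 + 4·M_1 + 1·M_2 = 6(Δ_1 - Δ_0) = 90
  1·M_1 + 4·M_2 + 1·M_3 = 6(Δ_2 - Δ_1) = -24
  1·M_2 + 4·M_3 + 1·M_4 = 6(Δ_3 - Δ_2) = -78
Natural end conditions: M_0 = M_4 = 0.
Solving: M_0 = 0, M_1 = 171/7, M_2 = -54/7, M_3 = -123/7, M_4 = 0.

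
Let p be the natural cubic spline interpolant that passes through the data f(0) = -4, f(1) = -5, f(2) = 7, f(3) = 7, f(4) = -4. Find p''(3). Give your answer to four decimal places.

-11.1429

Put σ_i = p'' at the i-th knot. Here h = (1, 1, 1, 1) and Δ = (-1, 12, 0, -11), so the interior equations h_(i-1)·σ_(i-1) + 2(h_(i-1)+h_i)·σ_i + h_i·σ_(i+1) = 6(Δ_i − Δ_(i-1)) read
  1·σ_0 + 4·σ_1 + 1·σ_2 = 6(Δ_1 - Δ_0) = 78
  1·σ_1 + 4·σ_2 + 1·σ_3 = 6(Δ_2 - Δ_1) = -72
  1·σ_2 + 4·σ_3 + 1·σ_4 = 6(Δ_3 - Δ_2) = -66
Natural end conditions: σ_0 = σ_4 = 0.
Solving the tridiagonal system: σ_0 = 0, σ_1 = 174/7, σ_2 = -150/7, σ_3 = -78/7, σ_4 = 0.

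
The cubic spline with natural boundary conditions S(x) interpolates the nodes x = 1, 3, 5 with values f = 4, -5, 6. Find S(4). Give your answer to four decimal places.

With M_i denoting the second derivative at x_i, h_i = 2, 2, and Δ_i = (y_(i+1) − y_i)/h_i = -9/2, 11/2:
  2·M_0 + 8·M_1 + 2·M_2 = 6(Δ_1 - Δ_0) = 60
Natural end conditions: M_0 = M_2 = 0.
Forward elimination and back-substitution give M_0 = 0, M_1 = 15/2, M_2 = 0.
On [3, 5], S(x) = -5 + 1/2·(x - 3) + 15/4·(x - 3)² - 5/8·(x - 3)³.
With (x - 3) = 1: S(4) = -11/8.

-1.3750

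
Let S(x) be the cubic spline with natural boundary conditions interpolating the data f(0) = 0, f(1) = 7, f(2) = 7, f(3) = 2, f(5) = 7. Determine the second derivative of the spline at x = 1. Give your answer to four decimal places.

Put M_i = S'' at the i-th knot. Here h = (1, 1, 1, 2) and Δ = (7, 0, -5, 5/2), so the interior equations h_(i-1)·M_(i-1) + 2(h_(i-1)+h_i)·M_i + h_i·M_(i+1) = 6(Δ_i − Δ_(i-1)) read
  1·M_0 + 4·M_1 + 1·M_2 = 6(Δ_1 - Δ_0) = -42
  1·M_1 + 4·M_2 + 1·M_3 = 6(Δ_2 - Δ_1) = -30
  1·M_2 + 6·M_3 + 2·M_4 = 6(Δ_3 - Δ_2) = 45
Natural end conditions: M_0 = M_4 = 0.
Solving the tridiagonal system: M_0 = 0, M_1 = -741/86, M_2 = -324/43, M_3 = 753/86, M_4 = 0.

-8.6163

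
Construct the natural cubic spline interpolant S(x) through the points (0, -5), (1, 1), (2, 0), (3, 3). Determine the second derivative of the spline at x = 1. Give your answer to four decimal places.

Let M_i = S''(x_i). Step sizes h_i = 1, 1, 1; slopes of the chords Δ_i = (y_(i+1) - y_i)/h_i = 6, -1, 3.
  1·M_0 + 4·M_1 + 1·M_2 = 6(Δ_1 - Δ_0) = -42
  1·M_1 + 4·M_2 + 1·M_3 = 6(Δ_2 - Δ_1) = 24
Natural end conditions: M_0 = M_3 = 0.
Forward elimination and back-substitution give M_0 = 0, M_1 = -64/5, M_2 = 46/5, M_3 = 0.

-12.8000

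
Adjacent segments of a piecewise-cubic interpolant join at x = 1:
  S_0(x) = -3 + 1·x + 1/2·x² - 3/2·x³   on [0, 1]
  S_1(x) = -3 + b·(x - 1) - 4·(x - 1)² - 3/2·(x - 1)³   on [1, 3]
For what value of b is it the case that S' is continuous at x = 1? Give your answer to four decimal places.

-2.5000

S_0'(x) = 1 + 1·x - 9/2·x², so S_0'(1) = -5/2. On the right, S_1'(1) = b, so b = -5/2.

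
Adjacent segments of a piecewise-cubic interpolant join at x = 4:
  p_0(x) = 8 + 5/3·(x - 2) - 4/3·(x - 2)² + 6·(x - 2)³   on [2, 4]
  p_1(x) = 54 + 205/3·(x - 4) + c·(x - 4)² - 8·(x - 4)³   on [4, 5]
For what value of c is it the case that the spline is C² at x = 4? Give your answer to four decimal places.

34.6667

p_0''(x) = -8/3 + 36·(x - 2), so p_0''(4) = 208/3. On the right, p_1''(4) = 2c, so c = 104/3.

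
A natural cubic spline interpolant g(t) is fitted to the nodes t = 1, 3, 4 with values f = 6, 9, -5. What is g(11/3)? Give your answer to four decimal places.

Let m_i = g''(x_i). Step sizes h_i = 2, 1; slopes of the chords Δ_i = (y_(i+1) - y_i)/h_i = 3/2, -14.
  2·m_0 + 6·m_1 + 1·m_2 = 6(Δ_1 - Δ_0) = -93
Natural end conditions: m_0 = m_2 = 0.
Hence m_0 = 0, m_1 = -31/2, m_2 = 0.
On [3, 4], g(t) = 9 - 53/6·(t - 3) - 31/4·(t - 3)² + 31/12·(t - 3)³.
With (t - 3) = 2/3: g(11/3) = 35/81.

0.4321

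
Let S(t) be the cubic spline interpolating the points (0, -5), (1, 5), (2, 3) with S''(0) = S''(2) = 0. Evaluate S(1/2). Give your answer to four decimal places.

1.1250

Write m_i for S''(x_i). With h_i = 1, 1 and divided differences Δ_i = 10, -2, the continuity of S' gives the tridiagonal system
  1·m_0 + 4·m_1 + 1·m_2 = 6(Δ_1 - Δ_0) = -72
Natural end conditions: m_0 = m_2 = 0.
Hence m_0 = 0, m_1 = -18, m_2 = 0.
On [0, 1], S(t) = -5 + 13·t + 0·t² - 3·t³.
With t = 1/2: S(1/2) = 9/8.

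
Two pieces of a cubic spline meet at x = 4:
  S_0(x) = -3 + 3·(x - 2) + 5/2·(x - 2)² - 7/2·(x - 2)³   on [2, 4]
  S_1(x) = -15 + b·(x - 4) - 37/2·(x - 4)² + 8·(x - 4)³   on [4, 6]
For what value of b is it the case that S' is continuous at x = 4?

S_0'(x) = 3 + 5·(x - 2) - 21/2·(x - 2)², so S_0'(4) = -29. On the right, S_1'(4) = b, so b = -29.

-29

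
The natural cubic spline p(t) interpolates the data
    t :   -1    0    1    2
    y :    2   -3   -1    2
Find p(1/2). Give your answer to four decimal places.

Put m_i = p'' at the i-th knot. Here h = (1, 1, 1) and Δ = (-5, 2, 3), so the interior equations h_(i-1)·m_(i-1) + 2(h_(i-1)+h_i)·m_i + h_i·m_(i+1) = 6(Δ_i − Δ_(i-1)) read
  1·m_0 + 4·m_1 + 1·m_2 = 6(Δ_1 - Δ_0) = 42
  1·m_1 + 4·m_2 + 1·m_3 = 6(Δ_2 - Δ_1) = 6
Natural end conditions: m_0 = m_3 = 0.
Solving the tridiagonal system: m_0 = 0, m_1 = 54/5, m_2 = -6/5, m_3 = 0.
On [0, 1], p(t) = -3 - 7/5·t + 27/5·t² - 2·t³.
With t = 1/2: p(1/2) = -13/5.

-2.6000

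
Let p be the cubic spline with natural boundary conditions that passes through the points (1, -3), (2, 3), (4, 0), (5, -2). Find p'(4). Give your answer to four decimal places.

-2.7500

Put m_i = p'' at the i-th knot. Here h = (1, 2, 1) and Δ = (6, -3/2, -2), so the interior equations h_(i-1)·m_(i-1) + 2(h_(i-1)+h_i)·m_i + h_i·m_(i+1) = 6(Δ_i − Δ_(i-1)) read
  1·m_0 + 6·m_1 + 2·m_2 = 6(Δ_1 - Δ_0) = -45
  2·m_1 + 6·m_2 + 1·m_3 = 6(Δ_2 - Δ_1) = -3
Natural end conditions: m_0 = m_3 = 0.
Solving the tridiagonal system: m_0 = 0, m_1 = -33/4, m_2 = 9/4, m_3 = 0.
On [4, 5], p'(x) = b_2 + 2c_2·(x - 4) + 3d_2·(x - 4)² with b_2 = Δ_2 - h_2(2m_2 + m_3)/6 = -11/4, c_2 = m_2/2 = 9/8, d_2 = (m_3 - m_2)/(6h_2) = -3/8. So p'(4) = -11/4.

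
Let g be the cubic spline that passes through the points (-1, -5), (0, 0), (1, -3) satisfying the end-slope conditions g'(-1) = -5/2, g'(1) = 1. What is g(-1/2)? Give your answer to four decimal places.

Let m_i = g''(x_i). Step sizes h_i = 1, 1; slopes of the chords Δ_i = (y_(i+1) - y_i)/h_i = 5, -3.
  1·m_0 + 4·m_1 + 1·m_2 = 6(Δ_1 - Δ_0) = -48
Clamped end conditions give two more equations: 2h_0·m_0 + h_0·m_1 = 6(Δ_0 - g'(-1)) = 45 and h_1·m_1 + 2h_1·m_2 = 6(g'(1) - Δ_1) = 24.
Solving: m_0 = 145/4, m_1 = -55/2, m_2 = 103/4.
On [-1, 0], g(x) = -5 - 5/2·(x + 1) + 145/8·(x + 1)² - 85/8·(x + 1)³.
With (x + 1) = 1/2: g(-1/2) = -195/64.

-3.0469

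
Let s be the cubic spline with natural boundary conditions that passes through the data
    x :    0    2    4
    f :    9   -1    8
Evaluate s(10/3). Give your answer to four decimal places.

With M_i denoting the second derivative at x_i, h_i = 2, 2, and Δ_i = (y_(i+1) − y_i)/h_i = -5, 9/2:
  2·M_0 + 8·M_1 + 2·M_2 = 6(Δ_1 - Δ_0) = 57
Natural end conditions: M_0 = M_2 = 0.
Solving the tridiagonal system: M_0 = 0, M_1 = 57/8, M_2 = 0.
On [2, 4], s(x) = -1 - 1/4·(x - 2) + 57/16·(x - 2)² - 19/32·(x - 2)³.
With (x - 2) = 4/3: s(10/3) = 97/27.

3.5926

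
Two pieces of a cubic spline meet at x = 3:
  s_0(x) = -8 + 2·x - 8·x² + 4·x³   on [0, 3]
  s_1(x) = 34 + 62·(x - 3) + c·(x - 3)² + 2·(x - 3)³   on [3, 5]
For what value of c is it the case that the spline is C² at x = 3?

s_0''(x) = -16 + 24·x, so s_0''(3) = 56. On the right, s_1''(3) = 2c, so c = 28.

28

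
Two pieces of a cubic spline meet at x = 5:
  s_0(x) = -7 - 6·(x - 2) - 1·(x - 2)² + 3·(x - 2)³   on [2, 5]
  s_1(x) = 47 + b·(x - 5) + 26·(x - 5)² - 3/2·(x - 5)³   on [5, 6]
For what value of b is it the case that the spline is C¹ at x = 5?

69

s_0'(x) = -6 - 2·(x - 2) + 9·(x - 2)², so s_0'(5) = 69. On the right, s_1'(5) = b, so b = 69.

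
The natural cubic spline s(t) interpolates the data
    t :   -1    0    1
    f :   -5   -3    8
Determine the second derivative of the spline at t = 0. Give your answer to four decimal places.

Let M_i = s''(x_i). Step sizes h_i = 1, 1; slopes of the chords Δ_i = (y_(i+1) - y_i)/h_i = 2, 11.
  1·M_0 + 4·M_1 + 1·M_2 = 6(Δ_1 - Δ_0) = 54
Natural end conditions: M_0 = M_2 = 0.
Solving the tridiagonal system: M_0 = 0, M_1 = 27/2, M_2 = 0.

13.5000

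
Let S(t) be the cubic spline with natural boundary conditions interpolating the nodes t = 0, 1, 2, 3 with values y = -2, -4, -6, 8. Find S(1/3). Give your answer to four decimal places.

-2.3506

Write M_i for S''(x_i). With h_i = 1, 1, 1 and divided differences Δ_i = -2, -2, 14, the continuity of S' gives the tridiagonal system
  1·M_0 + 4·M_1 + 1·M_2 = 6(Δ_1 - Δ_0) = 0
  1·M_1 + 4·M_2 + 1·M_3 = 6(Δ_2 - Δ_1) = 96
Natural end conditions: M_0 = M_3 = 0.
Hence M_0 = 0, M_1 = -32/5, M_2 = 128/5, M_3 = 0.
On [0, 1], S(t) = -2 - 14/15·t + 0·t² - 16/15·t³.
With t = 1/3: S(1/3) = -952/405.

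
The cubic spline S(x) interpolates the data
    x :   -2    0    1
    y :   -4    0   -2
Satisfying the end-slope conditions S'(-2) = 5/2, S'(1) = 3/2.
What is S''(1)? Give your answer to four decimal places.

Write m_i for S''(x_i). With h_i = 2, 1 and divided differences Δ_i = 2, -2, the continuity of S' gives the tridiagonal system
  2·m_0 + 6·m_1 + 1·m_2 = 6(Δ_1 - Δ_0) = -24
Clamped end conditions give two more equations: 2h_0·m_0 + h_0·m_1 = 6(Δ_0 - S'(-2)) = -3 and h_1·m_1 + 2h_1·m_2 = 6(S'(1) - Δ_1) = 21.
Solving: m_0 = 35/12, m_1 = -22/3, m_2 = 85/6.

14.1667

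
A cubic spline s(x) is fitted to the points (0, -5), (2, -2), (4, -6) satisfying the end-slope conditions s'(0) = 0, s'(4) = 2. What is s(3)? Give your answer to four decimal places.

-4.7188

Write σ_i for s''(x_i). With h_i = 2, 2 and divided differences Δ_i = 3/2, -2, the continuity of s' gives the tridiagonal system
  2·σ_0 + 8·σ_1 + 2·σ_2 = 6(Δ_1 - Δ_0) = -21
Clamped end conditions give two more equations: 2h_0·σ_0 + h_0·σ_1 = 6(Δ_0 - s'(0)) = 9 and h_1·σ_1 + 2h_1·σ_2 = 6(s'(4) - Δ_1) = 24.
Solving: σ_0 = 43/8, σ_1 = -25/4, σ_2 = 73/8.
On [2, 4], s(x) = -2 - 7/8·(x - 2) - 25/8·(x - 2)² + 41/32·(x - 2)³.
With (x - 2) = 1: s(3) = -151/32.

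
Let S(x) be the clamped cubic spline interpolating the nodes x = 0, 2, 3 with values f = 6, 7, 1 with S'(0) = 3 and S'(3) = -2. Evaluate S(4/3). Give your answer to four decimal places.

Write σ_i for S''(x_i). With h_i = 2, 1 and divided differences Δ_i = 1/2, -6, the continuity of S' gives the tridiagonal system
  2·σ_0 + 6·σ_1 + 1·σ_2 = 6(Δ_1 - Δ_0) = -39
Clamped end conditions give two more equations: 2h_0·σ_0 + h_0·σ_1 = 6(Δ_0 - S'(0)) = -15 and h_1·σ_1 + 2h_1·σ_2 = 6(S'(3) - Δ_1) = 24.
Solving: σ_0 = 13/12, σ_1 = -29/3, σ_2 = 101/6.
On [0, 2], S(x) = 6 + 3·x + 13/24·x² - 43/48·x³.
With x = 4/3: S(4/3) = 716/81.

8.8395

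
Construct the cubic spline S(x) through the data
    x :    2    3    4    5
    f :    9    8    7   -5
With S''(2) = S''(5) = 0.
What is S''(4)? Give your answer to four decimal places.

Let m_i = S''(x_i). Step sizes h_i = 1, 1, 1; slopes of the chords Δ_i = (y_(i+1) - y_i)/h_i = -1, -1, -12.
  1·m_0 + 4·m_1 + 1·m_2 = 6(Δ_1 - Δ_0) = 0
  1·m_1 + 4·m_2 + 1·m_3 = 6(Δ_2 - Δ_1) = -66
Natural end conditions: m_0 = m_3 = 0.
Solving: m_0 = 0, m_1 = 22/5, m_2 = -88/5, m_3 = 0.

-17.6000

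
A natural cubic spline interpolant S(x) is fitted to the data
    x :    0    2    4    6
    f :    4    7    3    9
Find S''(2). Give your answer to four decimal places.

Let m_i = S''(x_i). Step sizes h_i = 2, 2, 2; slopes of the chords Δ_i = (y_(i+1) - y_i)/h_i = 3/2, -2, 3.
  2·m_0 + 8·m_1 + 2·m_2 = 6(Δ_1 - Δ_0) = -21
  2·m_1 + 8·m_2 + 2·m_3 = 6(Δ_2 - Δ_1) = 30
Natural end conditions: m_0 = m_3 = 0.
Solving the tridiagonal system: m_0 = 0, m_1 = -19/5, m_2 = 47/10, m_3 = 0.

-3.8000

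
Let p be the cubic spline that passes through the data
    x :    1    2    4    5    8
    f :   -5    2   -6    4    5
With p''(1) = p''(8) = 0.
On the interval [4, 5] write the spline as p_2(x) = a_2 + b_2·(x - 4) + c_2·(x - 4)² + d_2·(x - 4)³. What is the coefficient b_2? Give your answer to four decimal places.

4.4133

Let m_i = p''(x_i). Step sizes h_i = 1, 2, 1, 3; slopes of the chords Δ_i = (y_(i+1) - y_i)/h_i = 7, -4, 10, 1/3.
  1·m_0 + 6·m_1 + 2·m_2 = 6(Δ_1 - Δ_0) = -66
  2·m_1 + 6·m_2 + 1·m_3 = 6(Δ_2 - Δ_1) = 84
  1·m_2 + 8·m_3 + 3·m_4 = 6(Δ_3 - Δ_2) = -58
Natural end conditions: m_0 = m_4 = 0.
Solving the tridiagonal system: m_0 = 0, m_1 = -2281/125, m_2 = 2718/125, m_3 = -1246/125, m_4 = 0.
On [4, 5], with p_2(x) = a_2 + b_2·(x - 4) + c_2·(x - 4)² + d_2·(x - 4)³: c_2 = m_2/2 = 1359/125, d_2 = (m_3 - m_2)/(6h_2) = -1982/375, b_2 = Δ_2 - h_2(2m_2 + m_3)/6 = 331/75.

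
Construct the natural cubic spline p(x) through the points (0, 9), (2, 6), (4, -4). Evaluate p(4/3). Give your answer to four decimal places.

7.6481

Write m_i for p''(x_i). With h_i = 2, 2 and divided differences Δ_i = -3/2, -5, the continuity of p' gives the tridiagonal system
  2·m_0 + 8·m_1 + 2·m_2 = 6(Δ_1 - Δ_0) = -21
Natural end conditions: m_0 = m_2 = 0.
Solving: m_0 = 0, m_1 = -21/8, m_2 = 0.
On [0, 2], p(x) = 9 - 5/8·x + 0·x² - 7/32·x³.
With x = 4/3: p(4/3) = 413/54.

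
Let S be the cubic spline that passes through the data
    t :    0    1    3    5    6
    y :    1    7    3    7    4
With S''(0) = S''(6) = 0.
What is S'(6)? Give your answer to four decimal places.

-4.2500

With m_i denoting the second derivative at x_i, h_i = 1, 2, 2, 1, and Δ_i = (y_(i+1) − y_i)/h_i = 6, -2, 2, -3:
  1·m_0 + 6·m_1 + 2·m_2 = 6(Δ_1 - Δ_0) = -48
  2·m_1 + 8·m_2 + 2·m_3 = 6(Δ_2 - Δ_1) = 24
  2·m_2 + 6·m_3 + 1·m_4 = 6(Δ_3 - Δ_2) = -30
Natural end conditions: m_0 = m_4 = 0.
Solving: m_0 = 0, m_1 = -21/2, m_2 = 15/2, m_3 = -15/2, m_4 = 0.
On [5, 6], S'(t) = b_3 + 2c_3·(t - 5) + 3d_3·(t - 5)² with b_3 = Δ_3 - h_3(2m_3 + m_4)/6 = -1/2, c_3 = m_3/2 = -15/4, d_3 = (m_4 - m_3)/(6h_3) = 5/4. So S'(6) = -17/4.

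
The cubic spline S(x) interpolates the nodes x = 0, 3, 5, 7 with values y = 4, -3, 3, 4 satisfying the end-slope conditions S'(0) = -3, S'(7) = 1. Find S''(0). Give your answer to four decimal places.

-1.5225

With M_i denoting the second derivative at x_i, h_i = 3, 2, 2, and Δ_i = (y_(i+1) − y_i)/h_i = -7/3, 3, 1/2:
  3·M_0 + 10·M_1 + 2·M_2 = 6(Δ_1 - Δ_0) = 32
  2·M_1 + 8·M_2 + 2·M_3 = 6(Δ_2 - Δ_1) = -15
Clamped end conditions give two more equations: 2h_0·M_0 + h_0·M_1 = 6(Δ_0 - S'(0)) = 4 and h_2·M_2 + 2h_2·M_3 = 6(S'(7) - Δ_2) = 3.
Solving the tridiagonal system: M_0 = -169/111, M_1 = 162/37, M_2 = -267/74, M_3 = 189/74.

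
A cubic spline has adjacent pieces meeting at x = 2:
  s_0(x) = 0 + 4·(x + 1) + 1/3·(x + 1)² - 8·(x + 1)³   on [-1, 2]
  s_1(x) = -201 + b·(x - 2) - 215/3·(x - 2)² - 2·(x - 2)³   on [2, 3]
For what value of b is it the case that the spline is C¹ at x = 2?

s_0'(x) = 4 + 2/3·(x + 1) - 24·(x + 1)², so s_0'(2) = -210. On the right, s_1'(2) = b, so b = -210.

-210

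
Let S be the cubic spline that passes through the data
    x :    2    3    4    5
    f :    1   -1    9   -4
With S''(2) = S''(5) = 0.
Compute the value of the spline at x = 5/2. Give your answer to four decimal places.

-1.7750

With m_i denoting the second derivative at x_i, h_i = 1, 1, 1, and Δ_i = (y_(i+1) − y_i)/h_i = -2, 10, -13:
  1·m_0 + 4·m_1 + 1·m_2 = 6(Δ_1 - Δ_0) = 72
  1·m_1 + 4·m_2 + 1·m_3 = 6(Δ_2 - Δ_1) = -138
Natural end conditions: m_0 = m_3 = 0.
Solving: m_0 = 0, m_1 = 142/5, m_2 = -208/5, m_3 = 0.
On [2, 3], S(x) = 1 - 101/15·(x - 2) + 0·(x - 2)² + 71/15·(x - 2)³.
With (x - 2) = 1/2: S(5/2) = -71/40.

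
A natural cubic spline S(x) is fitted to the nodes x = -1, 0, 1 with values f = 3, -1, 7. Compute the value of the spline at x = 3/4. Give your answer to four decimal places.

4.2969

With M_i denoting the second derivative at x_i, h_i = 1, 1, and Δ_i = (y_(i+1) − y_i)/h_i = -4, 8:
  1·M_0 + 4·M_1 + 1·M_2 = 6(Δ_1 - Δ_0) = 72
Natural end conditions: M_0 = M_2 = 0.
Forward elimination and back-substitution give M_0 = 0, M_1 = 18, M_2 = 0.
On [0, 1], S(x) = -1 + 2·x + 9·x² - 3·x³.
With x = 3/4: S(3/4) = 275/64.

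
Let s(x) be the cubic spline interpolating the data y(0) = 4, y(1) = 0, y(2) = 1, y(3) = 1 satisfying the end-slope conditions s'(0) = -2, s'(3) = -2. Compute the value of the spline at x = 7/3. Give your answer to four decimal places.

1.4148

Let m_i = s''(x_i). Step sizes h_i = 1, 1, 1; slopes of the chords Δ_i = (y_(i+1) - y_i)/h_i = -4, 1, 0.
  1·m_0 + 4·m_1 + 1·m_2 = 6(Δ_1 - Δ_0) = 30
  1·m_1 + 4·m_2 + 1·m_3 = 6(Δ_2 - Δ_1) = -6
Clamped end conditions give two more equations: 2h_0·m_0 + h_0·m_1 = 6(Δ_0 - s'(0)) = -12 and h_2·m_2 + 2h_2·m_3 = 6(s'(3) - Δ_2) = -12.
Hence m_0 = -58/5, m_1 = 56/5, m_2 = -16/5, m_3 = -22/5.
On [2, 3], s(x) = 1 + 9/5·(x - 2) - 8/5·(x - 2)² - 1/5·(x - 2)³.
With (x - 2) = 1/3: s(7/3) = 191/135.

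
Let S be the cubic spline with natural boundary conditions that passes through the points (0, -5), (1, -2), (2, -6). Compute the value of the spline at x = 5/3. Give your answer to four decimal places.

-4.1481

Write σ_i for S''(x_i). With h_i = 1, 1 and divided differences Δ_i = 3, -4, the continuity of S' gives the tridiagonal system
  1·σ_0 + 4·σ_1 + 1·σ_2 = 6(Δ_1 - Δ_0) = -42
Natural end conditions: σ_0 = σ_2 = 0.
Solving: σ_0 = 0, σ_1 = -21/2, σ_2 = 0.
On [1, 2], S(x) = -2 - 1/2·(x - 1) - 21/4·(x - 1)² + 7/4·(x - 1)³.
With (x - 1) = 2/3: S(5/3) = -112/27.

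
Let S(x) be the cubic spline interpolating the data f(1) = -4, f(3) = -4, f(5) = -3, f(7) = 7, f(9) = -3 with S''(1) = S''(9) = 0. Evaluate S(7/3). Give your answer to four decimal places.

-3.7288

With M_i denoting the second derivative at x_i, h_i = 2, 2, 2, 2, and Δ_i = (y_(i+1) − y_i)/h_i = 0, 1/2, 5, -5:
  2·M_0 + 8·M_1 + 2·M_2 = 6(Δ_1 - Δ_0) = 3
  2·M_1 + 8·M_2 + 2·M_3 = 6(Δ_2 - Δ_1) = 27
  2·M_2 + 8·M_3 + 2·M_4 = 6(Δ_3 - Δ_2) = -60
Natural end conditions: M_0 = M_4 = 0.
Solving the tridiagonal system: M_0 = 0, M_1 = -123/112, M_2 = 165/28, M_3 = -1005/112, M_4 = 0.
On [1, 3], S(x) = -4 + 41/112·(x - 1) + 0·(x - 1)² - 41/448·(x - 1)³.
With (x - 1) = 4/3: S(7/3) = -2819/756.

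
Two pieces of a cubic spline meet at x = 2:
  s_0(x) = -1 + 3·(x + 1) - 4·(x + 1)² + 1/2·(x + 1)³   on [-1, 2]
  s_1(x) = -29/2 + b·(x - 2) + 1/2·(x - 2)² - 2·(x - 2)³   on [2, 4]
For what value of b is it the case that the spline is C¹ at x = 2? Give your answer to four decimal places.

s_0'(x) = 3 - 8·(x + 1) + 3/2·(x + 1)², so s_0'(2) = -15/2. On the right, s_1'(2) = b, so b = -15/2.

-7.5000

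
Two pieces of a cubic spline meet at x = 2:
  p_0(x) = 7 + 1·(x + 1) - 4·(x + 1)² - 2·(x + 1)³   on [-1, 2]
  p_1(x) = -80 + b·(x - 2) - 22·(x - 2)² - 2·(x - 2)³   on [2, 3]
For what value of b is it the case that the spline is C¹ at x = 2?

p_0'(x) = 1 - 8·(x + 1) - 6·(x + 1)², so p_0'(2) = -77. On the right, p_1'(2) = b, so b = -77.

-77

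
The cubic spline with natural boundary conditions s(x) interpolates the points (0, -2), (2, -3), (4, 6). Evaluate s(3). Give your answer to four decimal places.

0.5625

Let M_i = s''(x_i). Step sizes h_i = 2, 2; slopes of the chords Δ_i = (y_(i+1) - y_i)/h_i = -1/2, 9/2.
  2·M_0 + 8·M_1 + 2·M_2 = 6(Δ_1 - Δ_0) = 30
Natural end conditions: M_0 = M_2 = 0.
Forward elimination and back-substitution give M_0 = 0, M_1 = 15/4, M_2 = 0.
On [2, 4], s(x) = -3 + 2·(x - 2) + 15/8·(x - 2)² - 5/16·(x - 2)³.
With (x - 2) = 1: s(3) = 9/16.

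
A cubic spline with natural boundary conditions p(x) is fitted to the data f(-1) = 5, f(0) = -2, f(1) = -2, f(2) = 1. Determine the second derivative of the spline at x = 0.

10

Write σ_i for p''(x_i). With h_i = 1, 1, 1 and divided differences Δ_i = -7, 0, 3, the continuity of p' gives the tridiagonal system
  1·σ_0 + 4·σ_1 + 1·σ_2 = 6(Δ_1 - Δ_0) = 42
  1·σ_1 + 4·σ_2 + 1·σ_3 = 6(Δ_2 - Δ_1) = 18
Natural end conditions: σ_0 = σ_3 = 0.
Forward elimination and back-substitution give σ_0 = 0, σ_1 = 10, σ_2 = 2, σ_3 = 0.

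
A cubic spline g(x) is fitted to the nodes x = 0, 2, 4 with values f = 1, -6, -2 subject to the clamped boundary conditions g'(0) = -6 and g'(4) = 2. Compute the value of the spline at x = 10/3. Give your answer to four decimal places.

Put m_i = g'' at the i-th knot. Here h = (2, 2) and Δ = (-7/2, 2), so the interior equations h_(i-1)·m_(i-1) + 2(h_(i-1)+h_i)·m_i + h_i·m_(i+1) = 6(Δ_i − Δ_(i-1)) read
  2·m_0 + 8·m_1 + 2·m_2 = 6(Δ_1 - Δ_0) = 33
Clamped end conditions give two more equations: 2h_0·m_0 + h_0·m_1 = 6(Δ_0 - g'(0)) = 15 and h_1·m_1 + 2h_1·m_2 = 6(g'(4) - Δ_1) = 0.
Hence m_0 = 13/8, m_1 = 17/4, m_2 = -17/8.
On [2, 4], g(x) = -6 - 1/8·(x - 2) + 17/8·(x - 2)² - 17/32·(x - 2)³.
With (x - 2) = 4/3: g(10/3) = -197/54.

-3.6481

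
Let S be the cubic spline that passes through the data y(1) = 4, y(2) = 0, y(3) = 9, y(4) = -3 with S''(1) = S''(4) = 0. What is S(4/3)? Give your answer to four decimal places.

With M_i denoting the second derivative at x_i, h_i = 1, 1, 1, and Δ_i = (y_(i+1) − y_i)/h_i = -4, 9, -12:
  1·M_0 + 4·M_1 + 1·M_2 = 6(Δ_1 - Δ_0) = 78
  1·M_1 + 4·M_2 + 1·M_3 = 6(Δ_2 - Δ_1) = -126
Natural end conditions: M_0 = M_3 = 0.
Solving: M_0 = 0, M_1 = 146/5, M_2 = -194/5, M_3 = 0.
On [1, 2], S(x) = 4 - 133/15·(x - 1) + 0·(x - 1)² + 73/15·(x - 1)³.
With (x - 1) = 1/3: S(4/3) = 496/405.

1.2247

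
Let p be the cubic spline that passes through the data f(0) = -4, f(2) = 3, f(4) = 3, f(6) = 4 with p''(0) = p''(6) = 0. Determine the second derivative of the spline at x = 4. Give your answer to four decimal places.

1.1000

Put M_i = p'' at the i-th knot. Here h = (2, 2, 2) and Δ = (7/2, 0, 1/2), so the interior equations h_(i-1)·M_(i-1) + 2(h_(i-1)+h_i)·M_i + h_i·M_(i+1) = 6(Δ_i − Δ_(i-1)) read
  2·M_0 + 8·M_1 + 2·M_2 = 6(Δ_1 - Δ_0) = -21
  2·M_1 + 8·M_2 + 2·M_3 = 6(Δ_2 - Δ_1) = 3
Natural end conditions: M_0 = M_3 = 0.
Hence M_0 = 0, M_1 = -29/10, M_2 = 11/10, M_3 = 0.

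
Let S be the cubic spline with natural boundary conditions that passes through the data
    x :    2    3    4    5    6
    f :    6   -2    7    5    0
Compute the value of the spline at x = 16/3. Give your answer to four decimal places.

3.2275

With m_i denoting the second derivative at x_i, h_i = 1, 1, 1, 1, and Δ_i = (y_(i+1) − y_i)/h_i = -8, 9, -2, -5:
  1·m_0 + 4·m_1 + 1·m_2 = 6(Δ_1 - Δ_0) = 102
  1·m_1 + 4·m_2 + 1·m_3 = 6(Δ_2 - Δ_1) = -66
  1·m_2 + 4·m_3 + 1·m_4 = 6(Δ_3 - Δ_2) = -18
Natural end conditions: m_0 = m_4 = 0.
Solving the tridiagonal system: m_0 = 0, m_1 = 222/7, m_2 = -174/7, m_3 = 12/7, m_4 = 0.
On [5, 6], S(x) = 5 - 39/7·(x - 5) + 6/7·(x - 5)² - 2/7·(x - 5)³.
With (x - 5) = 1/3: S(16/3) = 610/189.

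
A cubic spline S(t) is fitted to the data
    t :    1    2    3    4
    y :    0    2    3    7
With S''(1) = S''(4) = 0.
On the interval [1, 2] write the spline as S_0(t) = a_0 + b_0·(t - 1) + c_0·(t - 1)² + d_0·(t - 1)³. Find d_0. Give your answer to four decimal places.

Put σ_i = S'' at the i-th knot. Here h = (1, 1, 1) and Δ = (2, 1, 4), so the interior equations h_(i-1)·σ_(i-1) + 2(h_(i-1)+h_i)·σ_i + h_i·σ_(i+1) = 6(Δ_i − Δ_(i-1)) read
  1·σ_0 + 4·σ_1 + 1·σ_2 = 6(Δ_1 - Δ_0) = -6
  1·σ_1 + 4·σ_2 + 1·σ_3 = 6(Δ_2 - Δ_1) = 18
Natural end conditions: σ_0 = σ_3 = 0.
Solving the tridiagonal system: σ_0 = 0, σ_1 = -14/5, σ_2 = 26/5, σ_3 = 0.
On [1, 2], with S_0(t) = a_0 + b_0·(t - 1) + c_0·(t - 1)² + d_0·(t - 1)³: c_0 = σ_0/2 = 0, d_0 = (σ_1 - σ_0)/(6h_0) = -7/15, b_0 = Δ_0 - h_0(2σ_0 + σ_1)/6 = 37/15.

-0.4667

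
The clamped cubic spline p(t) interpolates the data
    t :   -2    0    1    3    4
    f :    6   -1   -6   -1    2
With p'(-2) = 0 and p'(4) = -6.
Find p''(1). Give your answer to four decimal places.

6.6613

Write M_i for p''(x_i). With h_i = 2, 1, 2, 1 and divided differences Δ_i = -7/2, -5, 5/2, 3, the continuity of p' gives the tridiagonal system
  2·M_0 + 6·M_1 + 1·M_2 = 6(Δ_1 - Δ_0) = -9
  1·M_1 + 6·M_2 + 2·M_3 = 6(Δ_2 - Δ_1) = 45
  2·M_2 + 6·M_3 + 1·M_4 = 6(Δ_3 - Δ_2) = 3
Clamped end conditions give two more equations: 2h_0·M_0 + h_0·M_1 = 6(Δ_0 - p'(-2)) = -21 and h_3·M_3 + 2h_3·M_4 = 6(p'(4) - Δ_3) = -54.
Forward elimination and back-substitution give M_0 = -587/124, M_1 = -32/31, M_2 = 413/62, M_3 = 94/31, M_4 = -884/31.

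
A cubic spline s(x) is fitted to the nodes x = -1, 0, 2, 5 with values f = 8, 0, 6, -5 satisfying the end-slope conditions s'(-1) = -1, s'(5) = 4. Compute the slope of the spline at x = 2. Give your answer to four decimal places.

1.6316

Write σ_i for s''(x_i). With h_i = 1, 2, 3 and divided differences Δ_i = -8, 3, -11/3, the continuity of s' gives the tridiagonal system
  1·σ_0 + 6·σ_1 + 2·σ_2 = 6(Δ_1 - Δ_0) = 66
  2·σ_1 + 10·σ_2 + 3·σ_3 = 6(Δ_2 - Δ_1) = -40
Clamped end conditions give two more equations: 2h_0·σ_0 + h_0·σ_1 = 6(Δ_0 - s'(-1)) = -42 and h_2·σ_2 + 2h_2·σ_3 = 6(s'(5) - Δ_2) = 46.
Hence σ_0 = -1774/57, σ_1 = 1154/57, σ_2 = -694/57, σ_3 = 784/57.
On [2, 5], s'(x) = b_2 + 2c_2·(x - 2) + 3d_2·(x - 2)² with b_2 = Δ_2 - h_2(2σ_2 + σ_3)/6 = 31/19, c_2 = σ_2/2 = -347/57, d_2 = (σ_3 - σ_2)/(6h_2) = 739/513. So s'(2) = 31/19.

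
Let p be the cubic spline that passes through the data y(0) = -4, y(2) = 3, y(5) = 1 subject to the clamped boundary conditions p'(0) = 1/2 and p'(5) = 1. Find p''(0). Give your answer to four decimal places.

Write σ_i for p''(x_i). With h_i = 2, 3 and divided differences Δ_i = 7/2, -2/3, the continuity of p' gives the tridiagonal system
  2·σ_0 + 10·σ_1 + 3·σ_2 = 6(Δ_1 - Δ_0) = -25
Clamped end conditions give two more equations: 2h_0·σ_0 + h_0·σ_1 = 6(Δ_0 - p'(0)) = 18 and h_1·σ_1 + 2h_1·σ_2 = 6(p'(5) - Δ_1) = 10.
Forward elimination and back-substitution give σ_0 = 71/10, σ_1 = -26/5, σ_2 = 64/15.

7.1000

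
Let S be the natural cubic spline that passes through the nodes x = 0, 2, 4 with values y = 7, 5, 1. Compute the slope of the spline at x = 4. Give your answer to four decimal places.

Write M_i for S''(x_i). With h_i = 2, 2 and divided differences Δ_i = -1, -2, the continuity of S' gives the tridiagonal system
  2·M_0 + 8·M_1 + 2·M_2 = 6(Δ_1 - Δ_0) = -6
Natural end conditions: M_0 = M_2 = 0.
Solving the tridiagonal system: M_0 = 0, M_1 = -3/4, M_2 = 0.
On [2, 4], S'(x) = b_1 + 2c_1·(x - 2) + 3d_1·(x - 2)² with b_1 = Δ_1 - h_1(2M_1 + M_2)/6 = -3/2, c_1 = M_1/2 = -3/8, d_1 = (M_2 - M_1)/(6h_1) = 1/16. So S'(4) = -9/4.

-2.2500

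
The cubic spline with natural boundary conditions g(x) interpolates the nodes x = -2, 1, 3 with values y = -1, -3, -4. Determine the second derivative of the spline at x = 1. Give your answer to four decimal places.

0.1000

With m_i denoting the second derivative at x_i, h_i = 3, 2, and Δ_i = (y_(i+1) − y_i)/h_i = -2/3, -1/2:
  3·m_0 + 10·m_1 + 2·m_2 = 6(Δ_1 - Δ_0) = 1
Natural end conditions: m_0 = m_2 = 0.
Forward elimination and back-substitution give m_0 = 0, m_1 = 1/10, m_2 = 0.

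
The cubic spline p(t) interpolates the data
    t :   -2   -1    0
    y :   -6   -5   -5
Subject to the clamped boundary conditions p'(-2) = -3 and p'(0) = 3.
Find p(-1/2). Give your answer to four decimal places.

-5.2813

With M_i denoting the second derivative at x_i, h_i = 1, 1, and Δ_i = (y_(i+1) − y_i)/h_i = 1, 0:
  1·M_0 + 4·M_1 + 1·M_2 = 6(Δ_1 - Δ_0) = -6
Clamped end conditions give two more equations: 2h_0·M_0 + h_0·M_1 = 6(Δ_0 - p'(-2)) = 24 and h_1·M_1 + 2h_1·M_2 = 6(p'(0) - Δ_1) = 18.
Solving: M_0 = 33/2, M_1 = -9, M_2 = 27/2.
On [-1, 0], p(t) = -5 + 3/4·(t + 1) - 9/2·(t + 1)² + 15/4·(t + 1)³.
With (t + 1) = 1/2: p(-1/2) = -169/32.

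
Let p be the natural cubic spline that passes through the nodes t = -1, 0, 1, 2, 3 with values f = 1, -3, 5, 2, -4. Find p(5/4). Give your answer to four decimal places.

Put m_i = p'' at the i-th knot. Here h = (1, 1, 1, 1) and Δ = (-4, 8, -3, -6), so the interior equations h_(i-1)·m_(i-1) + 2(h_(i-1)+h_i)·m_i + h_i·m_(i+1) = 6(Δ_i − Δ_(i-1)) read
  1·m_0 + 4·m_1 + 1·m_2 = 6(Δ_1 - Δ_0) = 72
  1·m_1 + 4·m_2 + 1·m_3 = 6(Δ_2 - Δ_1) = -66
  1·m_2 + 4·m_3 + 1·m_4 = 6(Δ_3 - Δ_2) = -18
Natural end conditions: m_0 = m_4 = 0.
Solving the tridiagonal system: m_0 = 0, m_1 = 663/28, m_2 = -159/7, m_3 = 33/28, m_4 = 0.
On [1, 2], p(t) = 5 + 35/8·(t - 1) - 159/14·(t - 1)² + 223/56·(t - 1)³.
With (t - 1) = 1/4: p(5/4) = 19519/3584.

5.4461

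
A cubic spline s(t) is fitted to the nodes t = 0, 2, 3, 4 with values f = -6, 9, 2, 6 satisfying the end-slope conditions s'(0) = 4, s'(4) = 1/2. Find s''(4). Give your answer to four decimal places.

With σ_i denoting the second derivative at x_i, h_i = 2, 1, 1, and Δ_i = (y_(i+1) − y_i)/h_i = 15/2, -7, 4:
  2·σ_0 + 6·σ_1 + 1·σ_2 = 6(Δ_1 - Δ_0) = -87
  1·σ_1 + 4·σ_2 + 1·σ_3 = 6(Δ_2 - Δ_1) = 66
Clamped end conditions give two more equations: 2h_0·σ_0 + h_0·σ_1 = 6(Δ_0 - s'(0)) = 21 and h_2·σ_2 + 2h_2·σ_3 = 6(s'(4) - Δ_2) = -21.
Forward elimination and back-substitution give σ_0 = 197/11, σ_1 = -557/22, σ_2 = 320/11, σ_3 = -551/22.

-25.0455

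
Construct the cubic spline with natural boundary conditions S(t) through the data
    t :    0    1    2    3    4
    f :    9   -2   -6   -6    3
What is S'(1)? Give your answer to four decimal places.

Write σ_i for S''(x_i). With h_i = 1, 1, 1, 1 and divided differences Δ_i = -11, -4, 0, 9, the continuity of S' gives the tridiagonal system
  1·σ_0 + 4·σ_1 + 1·σ_2 = 6(Δ_1 - Δ_0) = 42
  1·σ_1 + 4·σ_2 + 1·σ_3 = 6(Δ_2 - Δ_1) = 24
  1·σ_2 + 4·σ_3 + 1·σ_4 = 6(Δ_3 - Δ_2) = 54
Natural end conditions: σ_0 = σ_4 = 0.
Forward elimination and back-substitution give σ_0 = 0, σ_1 = 21/2, σ_2 = 0, σ_3 = 27/2, σ_4 = 0.
On [1, 2], S'(t) = b_1 + 2c_1·(t - 1) + 3d_1·(t - 1)² with b_1 = Δ_1 - h_1(2σ_1 + σ_2)/6 = -15/2, c_1 = σ_1/2 = 21/4, d_1 = (σ_2 - σ_1)/(6h_1) = -7/4. So S'(1) = -15/2.

-7.5000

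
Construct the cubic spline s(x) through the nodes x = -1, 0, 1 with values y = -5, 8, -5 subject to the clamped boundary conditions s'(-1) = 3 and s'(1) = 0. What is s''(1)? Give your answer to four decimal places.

76.5000

Write M_i for s''(x_i). With h_i = 1, 1 and divided differences Δ_i = 13, -13, the continuity of s' gives the tridiagonal system
  1·M_0 + 4·M_1 + 1·M_2 = 6(Δ_1 - Δ_0) = -156
Clamped end conditions give two more equations: 2h_0·M_0 + h_0·M_1 = 6(Δ_0 - s'(-1)) = 60 and h_1·M_1 + 2h_1·M_2 = 6(s'(1) - Δ_1) = 78.
Hence M_0 = 135/2, M_1 = -75, M_2 = 153/2.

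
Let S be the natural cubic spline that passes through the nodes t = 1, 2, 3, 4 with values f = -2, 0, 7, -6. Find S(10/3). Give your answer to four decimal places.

4.7654

Put σ_i = S'' at the i-th knot. Here h = (1, 1, 1) and Δ = (2, 7, -13), so the interior equations h_(i-1)·σ_(i-1) + 2(h_(i-1)+h_i)·σ_i + h_i·σ_(i+1) = 6(Δ_i − Δ_(i-1)) read
  1·σ_0 + 4·σ_1 + 1·σ_2 = 6(Δ_1 - Δ_0) = 30
  1·σ_1 + 4·σ_2 + 1·σ_3 = 6(Δ_2 - Δ_1) = -120
Natural end conditions: σ_0 = σ_3 = 0.
Solving: σ_0 = 0, σ_1 = 16, σ_2 = -34, σ_3 = 0.
On [3, 4], S(t) = 7 - 5/3·(t - 3) - 17·(t - 3)² + 17/3·(t - 3)³.
With (t - 3) = 1/3: S(10/3) = 386/81.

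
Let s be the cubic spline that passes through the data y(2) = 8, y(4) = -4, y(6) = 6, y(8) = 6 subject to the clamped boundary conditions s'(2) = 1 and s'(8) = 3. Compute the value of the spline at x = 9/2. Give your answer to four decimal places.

Let m_i = s''(x_i). Step sizes h_i = 2, 2, 2; slopes of the chords Δ_i = (y_(i+1) - y_i)/h_i = -6, 5, 0.
  2·m_0 + 8·m_1 + 2·m_2 = 6(Δ_1 - Δ_0) = 66
  2·m_1 + 8·m_2 + 2·m_3 = 6(Δ_2 - Δ_1) = -30
Clamped end conditions give two more equations: 2h_0·m_0 + h_0·m_1 = 6(Δ_0 - s'(2)) = -42 and h_2·m_2 + 2h_2·m_3 = 6(s'(8) - Δ_2) = 18.
Forward elimination and back-substitution give m_0 = -272/15, m_1 = 229/15, m_2 = -149/15, m_3 = 142/15.
On [4, 6], s(x) = -4 - 28/15·(x - 4) + 229/30·(x - 4)² - 21/10·(x - 4)³.
With (x - 4) = 1/2: s(9/2) = -263/80.

-3.2875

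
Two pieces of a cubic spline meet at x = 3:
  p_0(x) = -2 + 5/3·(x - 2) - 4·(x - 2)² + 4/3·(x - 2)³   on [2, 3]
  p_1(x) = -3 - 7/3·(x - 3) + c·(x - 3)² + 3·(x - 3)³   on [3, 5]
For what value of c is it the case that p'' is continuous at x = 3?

0

p_0''(x) = -8 + 8·(x - 2), so p_0''(3) = 0. On the right, p_1''(3) = 2c, so c = 0.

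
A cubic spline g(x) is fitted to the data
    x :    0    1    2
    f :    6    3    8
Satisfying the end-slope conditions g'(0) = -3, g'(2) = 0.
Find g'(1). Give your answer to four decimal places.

With M_i denoting the second derivative at x_i, h_i = 1, 1, and Δ_i = (y_(i+1) − y_i)/h_i = -3, 5:
  1·M_0 + 4·M_1 + 1·M_2 = 6(Δ_1 - Δ_0) = 48
Clamped end conditions give two more equations: 2h_0·M_0 + h_0·M_1 = 6(Δ_0 - g'(0)) = 0 and h_1·M_1 + 2h_1·M_2 = 6(g'(2) - Δ_1) = -30.
Solving: M_0 = -21/2, M_1 = 21, M_2 = -51/2.
On [1, 2], g'(x) = b_1 + 2c_1·(x - 1) + 3d_1·(x - 1)² with b_1 = Δ_1 - h_1(2M_1 + M_2)/6 = 9/4, c_1 = M_1/2 = 21/2, d_1 = (M_2 - M_1)/(6h_1) = -31/4. So g'(1) = 9/4.

2.2500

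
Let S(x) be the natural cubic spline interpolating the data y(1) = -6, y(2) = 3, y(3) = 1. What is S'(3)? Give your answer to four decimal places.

Write m_i for S''(x_i). With h_i = 1, 1 and divided differences Δ_i = 9, -2, the continuity of S' gives the tridiagonal system
  1·m_0 + 4·m_1 + 1·m_2 = 6(Δ_1 - Δ_0) = -66
Natural end conditions: m_0 = m_2 = 0.
Forward elimination and back-substitution give m_0 = 0, m_1 = -33/2, m_2 = 0.
On [2, 3], S'(x) = b_1 + 2c_1·(x - 2) + 3d_1·(x - 2)² with b_1 = Δ_1 - h_1(2m_1 + m_2)/6 = 7/2, c_1 = m_1/2 = -33/4, d_1 = (m_2 - m_1)/(6h_1) = 11/4. So S'(3) = -19/4.

-4.7500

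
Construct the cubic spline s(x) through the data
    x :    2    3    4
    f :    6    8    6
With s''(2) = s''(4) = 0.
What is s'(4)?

Let m_i = s''(x_i). Step sizes h_i = 1, 1; slopes of the chords Δ_i = (y_(i+1) - y_i)/h_i = 2, -2.
  1·m_0 + 4·m_1 + 1·m_2 = 6(Δ_1 - Δ_0) = -24
Natural end conditions: m_0 = m_2 = 0.
Solving the tridiagonal system: m_0 = 0, m_1 = -6, m_2 = 0.
On [3, 4], s'(x) = b_1 + 2c_1·(x - 3) + 3d_1·(x - 3)² with b_1 = Δ_1 - h_1(2m_1 + m_2)/6 = 0, c_1 = m_1/2 = -3, d_1 = (m_2 - m_1)/(6h_1) = 1. So s'(4) = -3.

-3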